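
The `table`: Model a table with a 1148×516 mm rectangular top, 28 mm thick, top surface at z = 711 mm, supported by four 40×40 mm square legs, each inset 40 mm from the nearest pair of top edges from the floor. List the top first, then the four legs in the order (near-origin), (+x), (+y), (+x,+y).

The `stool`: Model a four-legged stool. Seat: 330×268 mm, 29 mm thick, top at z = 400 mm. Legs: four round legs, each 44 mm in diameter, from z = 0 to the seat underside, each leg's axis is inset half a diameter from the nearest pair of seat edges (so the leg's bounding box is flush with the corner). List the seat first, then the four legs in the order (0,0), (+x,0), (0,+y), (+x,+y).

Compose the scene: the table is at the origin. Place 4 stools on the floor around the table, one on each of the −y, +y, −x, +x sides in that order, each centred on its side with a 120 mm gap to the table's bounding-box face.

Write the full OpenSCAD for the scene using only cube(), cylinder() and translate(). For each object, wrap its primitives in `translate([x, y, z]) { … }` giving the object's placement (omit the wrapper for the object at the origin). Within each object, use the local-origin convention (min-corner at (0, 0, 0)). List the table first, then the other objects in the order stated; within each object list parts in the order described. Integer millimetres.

translate([0, 0, 683]) cube([1148, 516, 28]);
translate([40, 40, 0]) cube([40, 40, 683]);
translate([1068, 40, 0]) cube([40, 40, 683]);
translate([40, 436, 0]) cube([40, 40, 683]);
translate([1068, 436, 0]) cube([40, 40, 683]);
translate([409, -388, 0]) {
  translate([0, 0, 371]) cube([330, 268, 29]);
  translate([22, 22, 0]) cylinder(h = 371, r = 22);
  translate([308, 22, 0]) cylinder(h = 371, r = 22);
  translate([22, 246, 0]) cylinder(h = 371, r = 22);
  translate([308, 246, 0]) cylinder(h = 371, r = 22);
}
translate([409, 636, 0]) {
  translate([0, 0, 371]) cube([330, 268, 29]);
  translate([22, 22, 0]) cylinder(h = 371, r = 22);
  translate([308, 22, 0]) cylinder(h = 371, r = 22);
  translate([22, 246, 0]) cylinder(h = 371, r = 22);
  translate([308, 246, 0]) cylinder(h = 371, r = 22);
}
translate([-450, 124, 0]) {
  translate([0, 0, 371]) cube([330, 268, 29]);
  translate([22, 22, 0]) cylinder(h = 371, r = 22);
  translate([308, 22, 0]) cylinder(h = 371, r = 22);
  translate([22, 246, 0]) cylinder(h = 371, r = 22);
  translate([308, 246, 0]) cylinder(h = 371, r = 22);
}
translate([1268, 124, 0]) {
  translate([0, 0, 371]) cube([330, 268, 29]);
  translate([22, 22, 0]) cylinder(h = 371, r = 22);
  translate([308, 22, 0]) cylinder(h = 371, r = 22);
  translate([22, 246, 0]) cylinder(h = 371, r = 22);
  translate([308, 246, 0]) cylinder(h = 371, r = 22);
}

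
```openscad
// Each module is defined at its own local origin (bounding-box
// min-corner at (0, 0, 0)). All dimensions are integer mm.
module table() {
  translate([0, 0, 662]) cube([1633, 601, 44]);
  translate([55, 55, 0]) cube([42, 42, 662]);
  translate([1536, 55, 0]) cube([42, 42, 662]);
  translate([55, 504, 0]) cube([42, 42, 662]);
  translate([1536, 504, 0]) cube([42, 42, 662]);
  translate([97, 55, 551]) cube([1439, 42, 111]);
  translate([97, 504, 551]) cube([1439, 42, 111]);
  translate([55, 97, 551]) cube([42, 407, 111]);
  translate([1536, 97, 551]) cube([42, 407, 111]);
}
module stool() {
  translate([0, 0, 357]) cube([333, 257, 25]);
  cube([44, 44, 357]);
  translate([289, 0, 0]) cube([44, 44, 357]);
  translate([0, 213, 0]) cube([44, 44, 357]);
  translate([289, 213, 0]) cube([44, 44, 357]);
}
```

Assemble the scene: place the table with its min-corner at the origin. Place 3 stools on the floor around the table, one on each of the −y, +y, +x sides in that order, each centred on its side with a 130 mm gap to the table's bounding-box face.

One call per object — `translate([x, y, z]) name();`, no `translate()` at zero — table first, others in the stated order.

table();
translate([650, -387, 0]) stool();
translate([650, 731, 0]) stool();
translate([1763, 172, 0]) stool();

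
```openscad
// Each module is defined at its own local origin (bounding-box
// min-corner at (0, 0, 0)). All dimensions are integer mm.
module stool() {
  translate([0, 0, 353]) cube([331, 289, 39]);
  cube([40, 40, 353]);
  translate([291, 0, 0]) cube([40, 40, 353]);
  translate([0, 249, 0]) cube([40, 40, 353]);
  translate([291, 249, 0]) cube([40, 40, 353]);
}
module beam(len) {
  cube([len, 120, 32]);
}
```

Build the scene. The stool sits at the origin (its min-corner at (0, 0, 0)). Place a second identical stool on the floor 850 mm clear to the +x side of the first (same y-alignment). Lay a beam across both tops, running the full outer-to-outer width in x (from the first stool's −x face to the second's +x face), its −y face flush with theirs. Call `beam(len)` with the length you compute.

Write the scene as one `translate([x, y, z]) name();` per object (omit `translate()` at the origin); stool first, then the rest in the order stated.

stool();
translate([1181, 0, 0]) stool();
translate([0, 0, 392]) beam(1512);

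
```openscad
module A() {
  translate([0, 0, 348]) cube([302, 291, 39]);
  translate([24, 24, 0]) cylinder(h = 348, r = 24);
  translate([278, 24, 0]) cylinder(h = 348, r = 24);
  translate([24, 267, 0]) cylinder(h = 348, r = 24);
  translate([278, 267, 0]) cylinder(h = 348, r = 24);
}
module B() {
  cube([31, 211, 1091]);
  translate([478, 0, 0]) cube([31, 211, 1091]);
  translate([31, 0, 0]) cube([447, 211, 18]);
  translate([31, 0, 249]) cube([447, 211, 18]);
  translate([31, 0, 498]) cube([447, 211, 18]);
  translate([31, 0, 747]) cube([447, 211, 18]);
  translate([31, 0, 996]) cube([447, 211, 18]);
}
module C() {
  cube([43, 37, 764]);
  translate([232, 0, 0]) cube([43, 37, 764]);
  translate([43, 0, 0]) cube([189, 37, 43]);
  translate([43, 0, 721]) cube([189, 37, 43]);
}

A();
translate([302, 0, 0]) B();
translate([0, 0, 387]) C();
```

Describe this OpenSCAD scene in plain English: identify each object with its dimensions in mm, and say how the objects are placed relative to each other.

A is a four-legged stool. The seat is a 302×291×39 mm slab whose top surface is at z = 387 mm; four round legs, each 48 mm in diameter, run from the floor (z = 0) to the underside of the seat, each leg's axis is inset half a diameter from the nearest pair of seat edges (so the leg's bounding box is flush with the corner).

B is an open bookshelf. Two side panels, each 31 mm thick, 211 mm deep and 1091 mm tall, stand 509 mm apart (outside-to-outside). Between them sit 5 shelves, each 18 mm thick and 211 mm deep, spanning the full gap between the sides. The bottom shelf rests on the floor (its underside at z = 0) and the clear gap between one shelf's top and the next shelf's underside is 231 mm.

C is a rectangular picture frame lying in the x–z plane (depth along y). The opening is 189 mm wide (x) by 678 mm tall (z), surrounded by a border 43 mm wide on all four sides. The frame is 37 mm deep and is made of two full-height vertical stiles with two horizontal rails fitted between them.

The bookshelf is against the stool's +x side, with their −y faces flush. The picture frame is on top of the stool.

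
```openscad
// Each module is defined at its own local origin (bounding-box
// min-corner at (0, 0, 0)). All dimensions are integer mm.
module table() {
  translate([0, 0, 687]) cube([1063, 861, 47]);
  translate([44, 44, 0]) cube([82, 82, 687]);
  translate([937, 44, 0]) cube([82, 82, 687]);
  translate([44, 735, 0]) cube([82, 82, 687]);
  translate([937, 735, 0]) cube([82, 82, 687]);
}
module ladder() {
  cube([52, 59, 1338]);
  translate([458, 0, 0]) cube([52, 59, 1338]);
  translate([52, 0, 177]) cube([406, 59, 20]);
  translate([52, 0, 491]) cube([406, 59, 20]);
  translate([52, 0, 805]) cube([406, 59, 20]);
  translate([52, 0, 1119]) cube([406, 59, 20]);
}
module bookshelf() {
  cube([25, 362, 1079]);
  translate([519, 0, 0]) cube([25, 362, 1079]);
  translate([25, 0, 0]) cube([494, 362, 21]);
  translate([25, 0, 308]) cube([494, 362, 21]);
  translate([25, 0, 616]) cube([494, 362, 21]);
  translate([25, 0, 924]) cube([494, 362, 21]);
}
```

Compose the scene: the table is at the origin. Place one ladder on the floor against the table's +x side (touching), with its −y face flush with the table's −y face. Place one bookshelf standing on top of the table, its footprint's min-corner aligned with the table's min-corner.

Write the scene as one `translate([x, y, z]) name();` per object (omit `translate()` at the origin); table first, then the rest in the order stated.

table();
translate([1063, 0, 0]) ladder();
translate([0, 0, 734]) bookshelf();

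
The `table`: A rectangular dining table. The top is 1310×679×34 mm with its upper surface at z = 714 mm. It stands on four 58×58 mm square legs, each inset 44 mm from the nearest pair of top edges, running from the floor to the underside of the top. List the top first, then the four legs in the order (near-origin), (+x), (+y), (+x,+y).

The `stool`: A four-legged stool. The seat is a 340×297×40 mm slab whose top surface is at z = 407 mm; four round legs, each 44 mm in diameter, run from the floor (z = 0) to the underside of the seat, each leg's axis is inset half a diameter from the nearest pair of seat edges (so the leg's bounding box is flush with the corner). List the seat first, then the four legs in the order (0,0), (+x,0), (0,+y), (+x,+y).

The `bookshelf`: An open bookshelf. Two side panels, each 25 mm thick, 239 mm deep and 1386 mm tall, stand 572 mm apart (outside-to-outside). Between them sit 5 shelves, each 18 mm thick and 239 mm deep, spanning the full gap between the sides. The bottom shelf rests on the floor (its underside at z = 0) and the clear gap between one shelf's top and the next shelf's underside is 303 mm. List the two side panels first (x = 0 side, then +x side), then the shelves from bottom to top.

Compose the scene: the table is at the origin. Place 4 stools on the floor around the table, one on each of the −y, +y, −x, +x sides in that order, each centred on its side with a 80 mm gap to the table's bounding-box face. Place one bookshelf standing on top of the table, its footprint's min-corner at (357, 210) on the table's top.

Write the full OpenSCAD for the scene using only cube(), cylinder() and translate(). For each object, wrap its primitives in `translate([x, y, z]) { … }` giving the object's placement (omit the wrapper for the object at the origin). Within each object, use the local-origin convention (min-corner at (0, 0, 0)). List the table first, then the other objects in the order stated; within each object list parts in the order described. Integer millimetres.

translate([0, 0, 680]) cube([1310, 679, 34]);
translate([44, 44, 0]) cube([58, 58, 680]);
translate([1208, 44, 0]) cube([58, 58, 680]);
translate([44, 577, 0]) cube([58, 58, 680]);
translate([1208, 577, 0]) cube([58, 58, 680]);
translate([485, -377, 0]) {
  translate([0, 0, 367]) cube([340, 297, 40]);
  translate([22, 22, 0]) cylinder(h = 367, r = 22);
  translate([318, 22, 0]) cylinder(h = 367, r = 22);
  translate([22, 275, 0]) cylinder(h = 367, r = 22);
  translate([318, 275, 0]) cylinder(h = 367, r = 22);
}
translate([485, 759, 0]) {
  translate([0, 0, 367]) cube([340, 297, 40]);
  translate([22, 22, 0]) cylinder(h = 367, r = 22);
  translate([318, 22, 0]) cylinder(h = 367, r = 22);
  translate([22, 275, 0]) cylinder(h = 367, r = 22);
  translate([318, 275, 0]) cylinder(h = 367, r = 22);
}
translate([-420, 191, 0]) {
  translate([0, 0, 367]) cube([340, 297, 40]);
  translate([22, 22, 0]) cylinder(h = 367, r = 22);
  translate([318, 22, 0]) cylinder(h = 367, r = 22);
  translate([22, 275, 0]) cylinder(h = 367, r = 22);
  translate([318, 275, 0]) cylinder(h = 367, r = 22);
}
translate([1390, 191, 0]) {
  translate([0, 0, 367]) cube([340, 297, 40]);
  translate([22, 22, 0]) cylinder(h = 367, r = 22);
  translate([318, 22, 0]) cylinder(h = 367, r = 22);
  translate([22, 275, 0]) cylinder(h = 367, r = 22);
  translate([318, 275, 0]) cylinder(h = 367, r = 22);
}
translate([357, 210, 714]) {
  cube([25, 239, 1386]);
  translate([547, 0, 0]) cube([25, 239, 1386]);
  translate([25, 0, 0]) cube([522, 239, 18]);
  translate([25, 0, 321]) cube([522, 239, 18]);
  translate([25, 0, 642]) cube([522, 239, 18]);
  translate([25, 0, 963]) cube([522, 239, 18]);
  translate([25, 0, 1284]) cube([522, 239, 18]);
}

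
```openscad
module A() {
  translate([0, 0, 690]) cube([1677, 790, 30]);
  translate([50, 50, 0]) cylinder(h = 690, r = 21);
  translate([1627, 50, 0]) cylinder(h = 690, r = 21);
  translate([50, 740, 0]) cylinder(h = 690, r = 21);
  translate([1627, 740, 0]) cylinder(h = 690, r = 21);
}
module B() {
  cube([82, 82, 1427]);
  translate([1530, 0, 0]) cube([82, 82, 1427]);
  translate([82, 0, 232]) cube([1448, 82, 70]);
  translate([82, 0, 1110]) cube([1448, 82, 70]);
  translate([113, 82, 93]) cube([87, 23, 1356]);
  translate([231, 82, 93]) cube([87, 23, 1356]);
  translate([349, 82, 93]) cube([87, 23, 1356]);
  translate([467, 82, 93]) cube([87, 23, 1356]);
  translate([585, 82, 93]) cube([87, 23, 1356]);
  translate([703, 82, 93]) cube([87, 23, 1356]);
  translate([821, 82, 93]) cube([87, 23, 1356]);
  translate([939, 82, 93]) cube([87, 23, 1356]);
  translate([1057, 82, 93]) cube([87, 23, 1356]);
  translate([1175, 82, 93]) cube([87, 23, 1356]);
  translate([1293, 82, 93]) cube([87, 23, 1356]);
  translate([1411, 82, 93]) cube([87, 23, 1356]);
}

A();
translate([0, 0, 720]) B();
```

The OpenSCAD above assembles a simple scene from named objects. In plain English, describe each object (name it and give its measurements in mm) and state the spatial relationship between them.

A is a rectangular dining table. The top is 1677×790×30 mm with its upper surface at z = 720 mm. It stands on four round legs of 42 mm diameter, each leg's bounding box inset 29 mm from the nearest pair of top edges, running from the floor to the underside of the top.

B is a fence section. Two 82×82 mm posts, 1427 mm tall, stand on the floor with a clear span of 1448 mm between their inner faces. Two horizontal rails of 82×70 mm section span the gap between the posts with their undersides at z = 232 mm and z = 1110 mm, flush with the posts' −y face. 12 pickets, each 87 mm wide, 23 mm thick and 1356 mm tall, are fixed to the +y face of the rails with their bottoms at z = 93 mm, evenly spaced across the span with equal gaps (rounded down to the nearest mm) at the −x end and between each pair — any rounding remainder accumulates at the +x end.

The fence section is on top of the table.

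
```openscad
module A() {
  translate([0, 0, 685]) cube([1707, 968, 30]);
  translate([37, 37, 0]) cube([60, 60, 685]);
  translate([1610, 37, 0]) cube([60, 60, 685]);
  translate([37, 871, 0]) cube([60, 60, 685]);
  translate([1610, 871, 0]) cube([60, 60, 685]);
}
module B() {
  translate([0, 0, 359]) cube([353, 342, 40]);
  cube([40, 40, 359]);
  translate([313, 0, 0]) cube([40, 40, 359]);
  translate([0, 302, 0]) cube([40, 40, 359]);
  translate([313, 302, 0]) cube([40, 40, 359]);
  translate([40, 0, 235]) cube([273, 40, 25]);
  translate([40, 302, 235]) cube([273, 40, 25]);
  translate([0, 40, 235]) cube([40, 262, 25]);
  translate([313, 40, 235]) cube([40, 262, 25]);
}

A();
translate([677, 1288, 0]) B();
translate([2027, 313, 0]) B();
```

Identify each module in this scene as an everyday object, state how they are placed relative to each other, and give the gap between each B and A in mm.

A is a table. B is a stool. Two stools sit around the table at the +y, +x sides. The gap between each stool and the table is 320 mm.

Each stool's nearest face is 320 mm from the table's bounding box.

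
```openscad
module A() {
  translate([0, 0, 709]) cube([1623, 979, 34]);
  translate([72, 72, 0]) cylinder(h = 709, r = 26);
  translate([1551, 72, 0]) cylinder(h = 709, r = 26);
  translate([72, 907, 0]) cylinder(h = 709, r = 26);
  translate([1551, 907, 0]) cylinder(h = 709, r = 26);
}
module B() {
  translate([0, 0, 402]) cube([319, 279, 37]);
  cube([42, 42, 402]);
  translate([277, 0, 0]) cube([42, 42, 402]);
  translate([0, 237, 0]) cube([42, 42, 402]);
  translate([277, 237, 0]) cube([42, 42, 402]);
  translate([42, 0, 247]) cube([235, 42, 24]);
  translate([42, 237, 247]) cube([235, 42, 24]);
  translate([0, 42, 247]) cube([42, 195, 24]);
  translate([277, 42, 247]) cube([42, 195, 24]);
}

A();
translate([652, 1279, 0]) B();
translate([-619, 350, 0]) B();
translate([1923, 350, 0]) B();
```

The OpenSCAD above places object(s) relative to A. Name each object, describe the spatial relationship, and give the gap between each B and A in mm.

Each stool's nearest face is 300 mm from the table's bounding box.

A is a table. B is a stool. Three stools sit around the table at the +y, −x, +x sides. The gap between each stool and the table is 300 mm.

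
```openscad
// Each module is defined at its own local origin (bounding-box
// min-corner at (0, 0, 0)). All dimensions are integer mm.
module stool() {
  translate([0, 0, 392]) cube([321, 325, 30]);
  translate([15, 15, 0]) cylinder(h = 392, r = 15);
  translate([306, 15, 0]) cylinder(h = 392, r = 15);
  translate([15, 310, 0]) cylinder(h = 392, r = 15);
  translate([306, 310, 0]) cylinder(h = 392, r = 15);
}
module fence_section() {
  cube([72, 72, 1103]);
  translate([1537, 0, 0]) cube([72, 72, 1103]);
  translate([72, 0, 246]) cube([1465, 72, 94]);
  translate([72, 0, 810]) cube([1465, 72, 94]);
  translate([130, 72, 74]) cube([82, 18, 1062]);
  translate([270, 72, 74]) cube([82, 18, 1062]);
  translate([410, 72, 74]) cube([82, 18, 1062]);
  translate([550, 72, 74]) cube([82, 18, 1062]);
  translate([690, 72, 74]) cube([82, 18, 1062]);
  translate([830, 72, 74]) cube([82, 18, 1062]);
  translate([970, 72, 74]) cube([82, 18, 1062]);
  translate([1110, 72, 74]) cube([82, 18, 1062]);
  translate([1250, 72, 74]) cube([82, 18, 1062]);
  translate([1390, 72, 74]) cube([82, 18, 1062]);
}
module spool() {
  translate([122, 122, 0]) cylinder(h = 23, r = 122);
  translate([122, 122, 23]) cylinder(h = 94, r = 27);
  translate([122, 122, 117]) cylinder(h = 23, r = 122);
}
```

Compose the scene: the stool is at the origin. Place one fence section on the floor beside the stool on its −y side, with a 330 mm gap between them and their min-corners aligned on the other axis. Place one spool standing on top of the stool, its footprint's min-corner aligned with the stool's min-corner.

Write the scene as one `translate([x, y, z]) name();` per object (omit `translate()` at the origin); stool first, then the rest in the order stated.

stool();
translate([0, -420, 0]) fence_section();
translate([0, 0, 422]) spool();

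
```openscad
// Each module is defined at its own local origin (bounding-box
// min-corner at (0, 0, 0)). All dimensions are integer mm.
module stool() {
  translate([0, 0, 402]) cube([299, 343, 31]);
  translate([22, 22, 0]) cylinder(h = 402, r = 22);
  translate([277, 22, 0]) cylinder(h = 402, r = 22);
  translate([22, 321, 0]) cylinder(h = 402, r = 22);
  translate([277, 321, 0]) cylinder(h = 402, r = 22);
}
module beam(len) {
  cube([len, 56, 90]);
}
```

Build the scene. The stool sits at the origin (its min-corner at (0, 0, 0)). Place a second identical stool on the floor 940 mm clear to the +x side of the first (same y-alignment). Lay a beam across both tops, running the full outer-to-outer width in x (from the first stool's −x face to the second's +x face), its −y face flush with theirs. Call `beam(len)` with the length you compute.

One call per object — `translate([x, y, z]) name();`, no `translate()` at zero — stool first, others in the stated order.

stool();
translate([1239, 0, 0]) stool();
translate([0, 0, 433]) beam(1538);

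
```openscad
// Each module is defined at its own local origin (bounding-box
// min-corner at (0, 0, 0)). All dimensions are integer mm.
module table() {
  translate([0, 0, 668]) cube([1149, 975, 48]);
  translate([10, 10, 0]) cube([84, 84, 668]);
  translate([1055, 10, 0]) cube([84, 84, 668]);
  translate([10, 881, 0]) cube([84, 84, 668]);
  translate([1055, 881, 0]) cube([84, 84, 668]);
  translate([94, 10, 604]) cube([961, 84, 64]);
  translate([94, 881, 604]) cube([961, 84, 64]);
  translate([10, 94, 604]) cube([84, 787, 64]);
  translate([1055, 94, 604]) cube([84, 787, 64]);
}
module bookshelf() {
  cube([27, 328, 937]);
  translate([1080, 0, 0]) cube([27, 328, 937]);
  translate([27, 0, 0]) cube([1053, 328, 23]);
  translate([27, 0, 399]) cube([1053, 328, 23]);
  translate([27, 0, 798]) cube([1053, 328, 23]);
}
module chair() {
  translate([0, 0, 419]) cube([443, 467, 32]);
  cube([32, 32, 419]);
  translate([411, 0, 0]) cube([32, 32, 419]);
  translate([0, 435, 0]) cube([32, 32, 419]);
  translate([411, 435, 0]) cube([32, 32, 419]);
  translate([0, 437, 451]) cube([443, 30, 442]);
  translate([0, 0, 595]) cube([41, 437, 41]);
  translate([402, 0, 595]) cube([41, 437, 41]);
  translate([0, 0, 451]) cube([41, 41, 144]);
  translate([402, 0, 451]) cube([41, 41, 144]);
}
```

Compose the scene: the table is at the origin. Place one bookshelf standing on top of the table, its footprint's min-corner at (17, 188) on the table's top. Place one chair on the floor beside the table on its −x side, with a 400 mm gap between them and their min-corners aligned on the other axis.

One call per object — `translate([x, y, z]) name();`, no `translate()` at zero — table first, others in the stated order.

table();
translate([17, 188, 716]) bookshelf();
translate([-843, 0, 0]) chair();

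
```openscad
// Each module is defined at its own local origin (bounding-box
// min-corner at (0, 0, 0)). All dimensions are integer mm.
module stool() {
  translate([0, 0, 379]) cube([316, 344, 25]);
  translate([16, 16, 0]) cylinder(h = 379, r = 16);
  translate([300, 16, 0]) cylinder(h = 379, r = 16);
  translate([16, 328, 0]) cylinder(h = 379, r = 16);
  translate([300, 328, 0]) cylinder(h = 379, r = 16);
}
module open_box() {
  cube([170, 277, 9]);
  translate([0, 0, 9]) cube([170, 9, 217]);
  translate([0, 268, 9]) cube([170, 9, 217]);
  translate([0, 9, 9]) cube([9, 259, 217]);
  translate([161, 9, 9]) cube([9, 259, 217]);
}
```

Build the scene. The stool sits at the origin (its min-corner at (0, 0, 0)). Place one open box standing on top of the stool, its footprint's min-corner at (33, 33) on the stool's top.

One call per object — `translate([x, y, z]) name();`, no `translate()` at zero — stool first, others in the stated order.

stool();
translate([33, 33, 404]) open_box();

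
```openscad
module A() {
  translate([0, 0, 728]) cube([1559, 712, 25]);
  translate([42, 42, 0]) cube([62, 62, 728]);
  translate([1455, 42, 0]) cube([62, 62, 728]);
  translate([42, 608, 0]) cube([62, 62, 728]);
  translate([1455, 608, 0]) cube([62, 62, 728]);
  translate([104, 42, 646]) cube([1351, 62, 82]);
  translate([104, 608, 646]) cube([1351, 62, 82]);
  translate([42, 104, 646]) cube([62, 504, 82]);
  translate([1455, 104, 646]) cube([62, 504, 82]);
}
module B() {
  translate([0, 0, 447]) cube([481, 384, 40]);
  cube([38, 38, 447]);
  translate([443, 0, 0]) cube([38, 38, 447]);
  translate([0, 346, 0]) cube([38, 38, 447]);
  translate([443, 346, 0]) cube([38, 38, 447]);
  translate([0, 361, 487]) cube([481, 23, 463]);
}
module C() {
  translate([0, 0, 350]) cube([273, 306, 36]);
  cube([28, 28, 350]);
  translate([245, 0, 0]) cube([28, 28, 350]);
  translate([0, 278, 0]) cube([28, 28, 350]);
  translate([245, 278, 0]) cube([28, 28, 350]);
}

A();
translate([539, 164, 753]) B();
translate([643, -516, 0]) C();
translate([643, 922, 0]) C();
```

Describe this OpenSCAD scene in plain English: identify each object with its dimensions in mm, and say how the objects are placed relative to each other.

A is a table: top 1559 mm (x) × 712 mm (y), 25 mm thick, upper face at z = 753 mm, on four 62×62 mm square legs, each inset 42 mm from the nearest pair of top edges, running from z = 0 to the bottom of the top. Four apron rails, 62 mm thick and 82 mm tall, run between adjacent legs with their top edges flush with the underside of the top and their outer faces flush with the legs' outer faces.

B is a chair: 481×384 mm seat, 40 mm thick, top at z = 487 mm, on four 38 mm square corner legs flush with the seat edges. A 23 mm thick backrest slab spans the full seat width, extending 463 mm above the seat top, its back face flush with the seat's +y edge.

C is a simple wooden stool: a rectangular seat 273 mm (x) by 306 mm (y), 36 mm thick, top face at z = 386 mm, on four square legs, each 28×28 mm in cross-section. The legs rest on z = 0, each flush with a corner of the seat.

The chair is on top of the table, centred. Two stools sit around the table at the −y, +y sides.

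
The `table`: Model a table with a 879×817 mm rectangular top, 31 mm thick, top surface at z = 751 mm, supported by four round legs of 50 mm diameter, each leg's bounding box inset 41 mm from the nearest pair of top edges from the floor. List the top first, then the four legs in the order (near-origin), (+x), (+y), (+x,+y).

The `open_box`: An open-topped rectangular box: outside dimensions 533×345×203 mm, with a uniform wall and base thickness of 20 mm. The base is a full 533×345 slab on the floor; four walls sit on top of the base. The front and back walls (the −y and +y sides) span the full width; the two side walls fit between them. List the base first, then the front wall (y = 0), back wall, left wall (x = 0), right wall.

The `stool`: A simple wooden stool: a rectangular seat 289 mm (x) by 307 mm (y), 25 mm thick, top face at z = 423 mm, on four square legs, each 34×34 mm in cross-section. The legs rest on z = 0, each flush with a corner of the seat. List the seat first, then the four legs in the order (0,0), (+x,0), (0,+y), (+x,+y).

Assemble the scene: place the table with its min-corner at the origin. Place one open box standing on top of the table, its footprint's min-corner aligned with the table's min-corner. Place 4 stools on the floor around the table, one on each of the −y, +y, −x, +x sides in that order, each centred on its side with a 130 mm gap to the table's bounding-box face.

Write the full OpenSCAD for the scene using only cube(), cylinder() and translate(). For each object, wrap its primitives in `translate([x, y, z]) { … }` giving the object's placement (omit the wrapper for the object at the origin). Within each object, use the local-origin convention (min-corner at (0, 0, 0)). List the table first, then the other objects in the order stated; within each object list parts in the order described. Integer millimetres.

translate([0, 0, 720]) cube([879, 817, 31]);
translate([66, 66, 0]) cylinder(h = 720, r = 25);
translate([813, 66, 0]) cylinder(h = 720, r = 25);
translate([66, 751, 0]) cylinder(h = 720, r = 25);
translate([813, 751, 0]) cylinder(h = 720, r = 25);
translate([0, 0, 751]) {
  cube([533, 345, 20]);
  translate([0, 0, 20]) cube([533, 20, 183]);
  translate([0, 325, 20]) cube([533, 20, 183]);
  translate([0, 20, 20]) cube([20, 305, 183]);
  translate([513, 20, 20]) cube([20, 305, 183]);
}
translate([295, -437, 0]) {
  translate([0, 0, 398]) cube([289, 307, 25]);
  cube([34, 34, 398]);
  translate([255, 0, 0]) cube([34, 34, 398]);
  translate([0, 273, 0]) cube([34, 34, 398]);
  translate([255, 273, 0]) cube([34, 34, 398]);
}
translate([295, 947, 0]) {
  translate([0, 0, 398]) cube([289, 307, 25]);
  cube([34, 34, 398]);
  translate([255, 0, 0]) cube([34, 34, 398]);
  translate([0, 273, 0]) cube([34, 34, 398]);
  translate([255, 273, 0]) cube([34, 34, 398]);
}
translate([-419, 255, 0]) {
  translate([0, 0, 398]) cube([289, 307, 25]);
  cube([34, 34, 398]);
  translate([255, 0, 0]) cube([34, 34, 398]);
  translate([0, 273, 0]) cube([34, 34, 398]);
  translate([255, 273, 0]) cube([34, 34, 398]);
}
translate([1009, 255, 0]) {
  translate([0, 0, 398]) cube([289, 307, 25]);
  cube([34, 34, 398]);
  translate([255, 0, 0]) cube([34, 34, 398]);
  translate([0, 273, 0]) cube([34, 34, 398]);
  translate([255, 273, 0]) cube([34, 34, 398]);
}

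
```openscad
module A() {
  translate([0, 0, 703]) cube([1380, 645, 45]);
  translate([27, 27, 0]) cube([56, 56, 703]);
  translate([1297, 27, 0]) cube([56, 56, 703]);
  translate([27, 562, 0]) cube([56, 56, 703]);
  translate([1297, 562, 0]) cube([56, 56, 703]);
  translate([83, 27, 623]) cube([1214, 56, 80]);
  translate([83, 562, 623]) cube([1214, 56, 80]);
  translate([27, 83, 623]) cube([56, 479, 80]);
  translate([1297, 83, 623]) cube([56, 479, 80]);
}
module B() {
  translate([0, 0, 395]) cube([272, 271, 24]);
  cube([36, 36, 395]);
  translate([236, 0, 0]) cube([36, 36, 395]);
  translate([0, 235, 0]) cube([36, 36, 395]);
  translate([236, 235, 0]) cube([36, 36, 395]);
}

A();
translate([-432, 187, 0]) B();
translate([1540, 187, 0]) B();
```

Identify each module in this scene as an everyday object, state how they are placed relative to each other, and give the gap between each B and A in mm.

Each stool's nearest face is 160 mm from the table's bounding box.

A is a table. B is a stool. Two stools sit around the table at the −x, +x sides. The gap between each stool and the table is 160 mm.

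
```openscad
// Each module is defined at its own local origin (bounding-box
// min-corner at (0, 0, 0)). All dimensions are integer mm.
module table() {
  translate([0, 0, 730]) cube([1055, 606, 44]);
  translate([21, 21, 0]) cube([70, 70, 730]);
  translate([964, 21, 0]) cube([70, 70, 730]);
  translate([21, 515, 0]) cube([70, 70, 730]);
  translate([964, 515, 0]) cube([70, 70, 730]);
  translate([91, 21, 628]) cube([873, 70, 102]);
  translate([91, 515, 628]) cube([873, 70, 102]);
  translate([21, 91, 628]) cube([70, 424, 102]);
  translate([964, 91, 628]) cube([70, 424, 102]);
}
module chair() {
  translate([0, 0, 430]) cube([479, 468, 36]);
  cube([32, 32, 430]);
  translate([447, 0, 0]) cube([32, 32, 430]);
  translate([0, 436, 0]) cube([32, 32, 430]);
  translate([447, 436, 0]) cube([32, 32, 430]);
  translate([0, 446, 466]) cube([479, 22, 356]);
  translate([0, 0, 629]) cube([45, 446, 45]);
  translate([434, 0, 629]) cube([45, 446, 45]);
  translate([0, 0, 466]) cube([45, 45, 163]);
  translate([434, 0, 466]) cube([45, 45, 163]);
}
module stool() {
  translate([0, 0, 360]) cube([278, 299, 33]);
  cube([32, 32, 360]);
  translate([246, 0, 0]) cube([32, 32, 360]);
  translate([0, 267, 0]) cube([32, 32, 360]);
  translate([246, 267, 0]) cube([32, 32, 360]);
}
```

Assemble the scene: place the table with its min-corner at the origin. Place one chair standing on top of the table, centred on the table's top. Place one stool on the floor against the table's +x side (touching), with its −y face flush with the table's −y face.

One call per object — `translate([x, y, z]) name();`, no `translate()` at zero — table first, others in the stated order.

table();
translate([288, 69, 774]) chair();
translate([1055, 0, 0]) stool();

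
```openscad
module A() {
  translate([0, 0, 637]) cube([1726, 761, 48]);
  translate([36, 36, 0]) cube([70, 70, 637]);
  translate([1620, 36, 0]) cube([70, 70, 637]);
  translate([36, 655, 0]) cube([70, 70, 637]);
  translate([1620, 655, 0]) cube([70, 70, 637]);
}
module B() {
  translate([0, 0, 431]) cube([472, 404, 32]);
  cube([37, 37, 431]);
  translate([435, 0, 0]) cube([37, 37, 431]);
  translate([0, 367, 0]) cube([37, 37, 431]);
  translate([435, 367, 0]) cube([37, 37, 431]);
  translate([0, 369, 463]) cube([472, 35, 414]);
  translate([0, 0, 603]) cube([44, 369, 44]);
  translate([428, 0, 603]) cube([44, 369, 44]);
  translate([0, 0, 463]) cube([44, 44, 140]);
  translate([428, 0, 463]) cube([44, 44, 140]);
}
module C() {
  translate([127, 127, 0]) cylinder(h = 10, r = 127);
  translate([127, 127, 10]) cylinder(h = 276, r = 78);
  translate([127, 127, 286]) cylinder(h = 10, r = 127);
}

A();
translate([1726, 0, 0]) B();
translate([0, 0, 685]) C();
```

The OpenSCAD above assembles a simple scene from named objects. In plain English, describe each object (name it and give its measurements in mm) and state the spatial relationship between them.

A is a rectangular dining table. The top is 1726×761×48 mm with its upper surface at z = 685 mm. It stands on four 70×70 mm square legs, each inset 36 mm from the nearest pair of top edges, running from the floor to the underside of the top.

B is a chair. The seat is a 472×404×32 mm slab with its top at z = 463 mm, on four 37×37 mm corner legs (flush with the seat edges, standing on z = 0). A flat backrest 35 mm thick, 414 mm tall, spans the full seat width and rises from the seat top along its +y edge, rear face flush with the rear of the seat. Two armrests of 44×44 mm section run along each side from the seat's front edge to the front of the backrest, top faces 184 mm above the seat top and outer faces flush with the seat's x-edges; a 44×44 mm post under the front of each armrest stands on the seat at the front corner.

C is a spool: two coaxial disc flanges of radius 127 mm and thickness 10 mm, joined by a core cylinder of radius 78 mm and height 276 mm. The lower flange rests on z = 0 and the three cylinders share a vertical axis.

The chair is against the table's +x side, with their −y faces flush. The spool is on top of the table.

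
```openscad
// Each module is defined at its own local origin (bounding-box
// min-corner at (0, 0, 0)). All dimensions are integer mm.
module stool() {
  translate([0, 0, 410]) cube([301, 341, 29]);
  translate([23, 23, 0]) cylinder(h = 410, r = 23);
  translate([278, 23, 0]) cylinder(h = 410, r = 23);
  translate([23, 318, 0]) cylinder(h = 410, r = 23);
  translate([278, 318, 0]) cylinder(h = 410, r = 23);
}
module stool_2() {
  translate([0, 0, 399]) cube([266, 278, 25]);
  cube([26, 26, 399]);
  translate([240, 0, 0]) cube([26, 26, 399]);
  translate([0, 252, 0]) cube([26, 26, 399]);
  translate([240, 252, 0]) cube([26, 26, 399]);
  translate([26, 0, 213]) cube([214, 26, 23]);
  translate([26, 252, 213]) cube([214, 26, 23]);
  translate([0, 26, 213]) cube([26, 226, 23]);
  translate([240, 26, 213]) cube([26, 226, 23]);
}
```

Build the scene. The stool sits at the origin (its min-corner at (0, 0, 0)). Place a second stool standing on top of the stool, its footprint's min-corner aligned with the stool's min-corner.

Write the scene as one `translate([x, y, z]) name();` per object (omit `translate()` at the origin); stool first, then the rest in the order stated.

stool();
translate([0, 0, 439]) stool_2();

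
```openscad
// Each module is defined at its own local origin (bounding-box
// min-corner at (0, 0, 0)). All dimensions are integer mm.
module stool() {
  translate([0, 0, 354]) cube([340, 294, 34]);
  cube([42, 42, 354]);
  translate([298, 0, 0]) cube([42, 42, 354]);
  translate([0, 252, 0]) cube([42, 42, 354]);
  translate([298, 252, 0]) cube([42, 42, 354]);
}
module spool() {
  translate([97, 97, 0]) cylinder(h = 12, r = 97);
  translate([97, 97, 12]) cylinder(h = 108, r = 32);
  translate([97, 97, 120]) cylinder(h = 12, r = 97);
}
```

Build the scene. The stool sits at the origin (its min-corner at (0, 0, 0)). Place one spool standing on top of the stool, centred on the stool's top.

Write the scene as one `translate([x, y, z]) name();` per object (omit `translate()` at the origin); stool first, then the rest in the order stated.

stool();
translate([73, 50, 388]) spool();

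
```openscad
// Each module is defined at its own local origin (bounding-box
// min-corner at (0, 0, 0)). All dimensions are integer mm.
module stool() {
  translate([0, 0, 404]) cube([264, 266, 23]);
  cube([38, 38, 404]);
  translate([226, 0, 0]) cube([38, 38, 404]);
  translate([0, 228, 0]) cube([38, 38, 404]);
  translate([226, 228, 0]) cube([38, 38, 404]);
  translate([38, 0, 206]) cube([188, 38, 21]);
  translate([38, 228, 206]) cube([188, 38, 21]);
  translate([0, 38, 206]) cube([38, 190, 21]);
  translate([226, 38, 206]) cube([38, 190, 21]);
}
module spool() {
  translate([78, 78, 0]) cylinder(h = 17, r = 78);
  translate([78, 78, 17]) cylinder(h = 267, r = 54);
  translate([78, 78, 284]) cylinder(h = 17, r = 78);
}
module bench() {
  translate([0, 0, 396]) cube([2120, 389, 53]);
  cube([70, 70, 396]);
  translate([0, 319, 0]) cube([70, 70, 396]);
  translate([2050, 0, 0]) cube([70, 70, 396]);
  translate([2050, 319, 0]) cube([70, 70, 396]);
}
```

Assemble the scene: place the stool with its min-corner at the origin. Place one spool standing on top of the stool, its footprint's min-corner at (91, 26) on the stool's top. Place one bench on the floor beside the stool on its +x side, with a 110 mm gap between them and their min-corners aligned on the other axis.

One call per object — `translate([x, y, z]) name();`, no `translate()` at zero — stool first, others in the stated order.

stool();
translate([91, 26, 427]) spool();
translate([374, 0, 0]) bench();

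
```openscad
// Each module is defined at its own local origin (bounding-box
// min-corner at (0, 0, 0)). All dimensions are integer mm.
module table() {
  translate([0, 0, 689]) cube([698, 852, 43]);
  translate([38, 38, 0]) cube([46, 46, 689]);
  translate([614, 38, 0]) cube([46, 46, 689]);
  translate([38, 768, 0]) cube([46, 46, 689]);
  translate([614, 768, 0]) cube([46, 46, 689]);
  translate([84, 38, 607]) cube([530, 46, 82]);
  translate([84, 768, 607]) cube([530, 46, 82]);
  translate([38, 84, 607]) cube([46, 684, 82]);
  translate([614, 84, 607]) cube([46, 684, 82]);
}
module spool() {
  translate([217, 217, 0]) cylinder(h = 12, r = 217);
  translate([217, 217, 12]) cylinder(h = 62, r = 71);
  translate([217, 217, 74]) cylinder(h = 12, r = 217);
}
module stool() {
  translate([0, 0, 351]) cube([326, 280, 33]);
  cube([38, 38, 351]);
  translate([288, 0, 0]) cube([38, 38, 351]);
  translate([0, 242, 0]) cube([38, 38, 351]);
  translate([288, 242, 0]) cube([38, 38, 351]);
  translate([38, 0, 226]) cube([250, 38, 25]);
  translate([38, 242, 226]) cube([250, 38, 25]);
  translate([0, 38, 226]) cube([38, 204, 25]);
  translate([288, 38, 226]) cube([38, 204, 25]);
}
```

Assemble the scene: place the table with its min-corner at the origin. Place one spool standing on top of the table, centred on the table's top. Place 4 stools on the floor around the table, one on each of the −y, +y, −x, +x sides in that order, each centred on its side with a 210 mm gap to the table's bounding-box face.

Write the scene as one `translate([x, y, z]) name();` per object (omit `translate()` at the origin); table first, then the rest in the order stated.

table();
translate([132, 209, 732]) spool();
translate([186, -490, 0]) stool();
translate([186, 1062, 0]) stool();
translate([-536, 286, 0]) stool();
translate([908, 286, 0]) stool();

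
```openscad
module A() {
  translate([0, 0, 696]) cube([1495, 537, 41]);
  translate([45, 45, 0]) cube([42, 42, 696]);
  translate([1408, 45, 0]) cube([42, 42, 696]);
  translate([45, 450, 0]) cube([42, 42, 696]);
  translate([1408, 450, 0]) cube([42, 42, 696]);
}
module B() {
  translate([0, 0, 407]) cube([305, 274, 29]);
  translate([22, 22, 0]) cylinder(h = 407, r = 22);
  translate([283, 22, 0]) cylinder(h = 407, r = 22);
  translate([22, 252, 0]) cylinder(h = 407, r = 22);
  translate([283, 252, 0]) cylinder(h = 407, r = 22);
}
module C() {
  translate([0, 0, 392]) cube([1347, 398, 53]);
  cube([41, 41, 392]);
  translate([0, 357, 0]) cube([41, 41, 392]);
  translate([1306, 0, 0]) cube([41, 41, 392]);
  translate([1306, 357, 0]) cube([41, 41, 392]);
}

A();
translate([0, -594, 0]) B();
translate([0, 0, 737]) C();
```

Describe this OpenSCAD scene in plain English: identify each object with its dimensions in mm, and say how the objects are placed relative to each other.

A is a rectangular dining table. The top is 1495×537×41 mm with its upper surface at z = 737 mm. It stands on four 42×42 mm square legs, each inset 45 mm from the nearest pair of top edges, running from the floor to the underside of the top.

B is a four-legged stool. The seat is 305×274 mm, 29 mm thick, top at z = 436 mm. It stands on four round legs, each 44 mm in diameter, from z = 0 to the seat underside, each leg's axis is inset half a diameter from the nearest pair of seat edges (so the leg's bounding box is flush with the corner).

C is a long wooden bench with a 1347 mm (x) × 398 mm (y) seat, 53 mm thick, its top surface 445 mm above the floor. Four 41 mm square legs at the seat corners, flush with the edges, run from z = 0 to the seat underside.

The stool is on the floor beside the table on its −y side. The bench is on top of the table.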